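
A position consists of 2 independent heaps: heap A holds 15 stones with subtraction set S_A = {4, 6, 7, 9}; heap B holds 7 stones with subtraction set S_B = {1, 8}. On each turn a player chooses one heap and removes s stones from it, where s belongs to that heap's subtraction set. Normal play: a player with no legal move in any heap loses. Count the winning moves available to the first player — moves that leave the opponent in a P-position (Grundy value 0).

2

Heap A, S = {4, 6, 7, 9}:
n :  0  1  2  3  4  5  6  7  8  9 10 11 12 13 14 15
G :  0  0  0  0  1  1  1  1  2  2  2  2  3  0  0  0
G_A(15) = 0.
Heap B, S = {1, 8}:
G(0) = 0
G(1) = mex{0} = 1
G(2) = mex{1} = 0
G(3) = mex{0} = 1
G(4) = mex{1} = 0
G(5) = mex{0} = 1
G(6) = mex{1} = 0
G(7) = mex{0} = 1
G_B(7) = 1.
Combined Grundy value = 0 ⊕ 1 = 1.
A winning move leaves total XOR = 0, i.e. changes one component's Grundy value g to g ⊕ X where X is the current total.
Heap A: need g' = 0⊕1 = 1. Options: 15−4→G=2, 15−6→G=2, 15−7→G=2, 15−9→G=1. Hits: 1.
Heap B: need g' = 1⊕1 = 0. Options: 7−1→G=0. Hits: 1.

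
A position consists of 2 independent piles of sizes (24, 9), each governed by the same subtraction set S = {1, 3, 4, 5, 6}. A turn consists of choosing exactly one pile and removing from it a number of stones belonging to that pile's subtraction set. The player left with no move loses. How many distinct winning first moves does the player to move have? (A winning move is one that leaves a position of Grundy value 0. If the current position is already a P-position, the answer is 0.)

All piles use S = {1, 3, 4, 5, 6}:
n :  0  1  2  3  4  5  6  7  8  9 10 11 12 13 14 15 16 17 18 19 20 21 22 23 24
G :  0  1  0  1  2  3  2  3  4  0  1  0  1  2  3  2  3  4  0  1  0  1  2  3  2
Pile A: G(24) = 2.
Pile B: G(9) = 0.
Combined Grundy value = 2 ⊕ 0 = 2.
A winning move leaves total XOR = 0, i.e. changes one component's Grundy value g to g ⊕ X where X is the current total.
Pile A: need g' = 2⊕2 = 0. Options: 24−1→G=3, 24−3→G=1, 24−4→G=0, 24−5→G=1, 24−6→G=0. Hits: 2.
Pile B: need g' = 0⊕2 = 2. Options: 9−1→G=4, 9−3→G=2, 9−4→G=3, 9−5→G=2, 9−6→G=1. Hits: 2.

4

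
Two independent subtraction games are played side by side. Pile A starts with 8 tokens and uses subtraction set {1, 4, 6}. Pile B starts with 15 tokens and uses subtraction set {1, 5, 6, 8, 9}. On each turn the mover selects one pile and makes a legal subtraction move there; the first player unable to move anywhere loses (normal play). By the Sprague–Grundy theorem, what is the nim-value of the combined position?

0

Pile A, S = {1, 4, 6}:
G(0) = 0
G(1) = mex{0} = 1
G(2) = mex{1} = 0
G(3) = mex{0} = 1
G(4) = mex{1,0} = 2
G(5) = mex{2,1} = 0
G(6) = mex{0,0,0} = 1
G(7) = mex{1,1,1} = 0
G(8) = mex{0,2,0} = 1
G_A(8) = 1.
Pile B, S = {1, 5, 6, 8, 9}:
n :  0  1  2  3  4  5  6  7  8  9 10 11 12 13 14 15
G :  0  1  0  1  0  1  2  3  2  3  2  3  4  5  0  1
G_B(15) = 1.
Combined Grundy value = 1 ⊕ 1 = 0.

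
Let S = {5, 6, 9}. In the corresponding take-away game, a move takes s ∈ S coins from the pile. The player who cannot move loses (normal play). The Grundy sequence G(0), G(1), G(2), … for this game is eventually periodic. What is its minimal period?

G(0) = 0
G(1) = mex{} = 0
G(2) = mex{} = 0
G(3) = mex{} = 0
G(4) = mex{} = 0
G(5) = mex{0} = 1
G(6) = mex{0,0} = 1
G(7) = mex{0,0} = 1
G(8) = mex{0,0} = 1
G(9) = mex{0,0,0} = 1
G(10) = mex{1,0,0} = 2
G(11) = mex{1,1,0} = 2
G(12) = mex{1,1,0} = 2
G(13) = mex{1,1,0} = 2
G(14) = mex{1,1,1} = 0
G(15) = mex{2,1,1} = 0
G(16) = mex{2,2,1} = 0
G(17) = mex{2,2,1} = 0
G(18) = mex{2,2,1} = 0
G(19) = mex{0,2,2} = 1
G(20) = mex{0,0,2} = 1
G(21) = mex{0,0,2} = 1
G(22) = mex{0,0,2} = 1
G(23) = mex{0,0,0} = 1
G(24) = mex{1,0,0} = 2
G(25) = mex{1,1,0} = 2
G(26) = mex{1,1,0} = 2
G(27) = mex{1,1,0} = 2
G(28) = mex{1,1,1} = 0
G(29) = mex{2,1,1} = 0
G(n+14) = G(n) holds for n = 0,…,8 (a full window of length max(S) = 9), so the sequence is purely periodic with period 14.

14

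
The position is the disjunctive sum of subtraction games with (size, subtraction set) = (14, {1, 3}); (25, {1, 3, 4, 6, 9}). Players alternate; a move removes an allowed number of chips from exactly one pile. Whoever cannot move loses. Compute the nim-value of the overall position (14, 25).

Pile A, S = {1, 3}:
n :  0  1  2  3  4  5  6  7  8  9 10 11 12 13 14
G :  0  1  0  1  0  1  0  1  0  1  0  1  0  1  0
G_A(14) = 0.
Pile B, S = {1, 3, 4, 6, 9}:
G(0) = 0
G(1) = mex{0} = 1
G(2) = mex{1} = 0
G(3) = mex{0,0} = 1
G(4) = mex{1,1,0} = 2
G(5) = mex{2,0,1} = 3
G(6) = mex{3,1,0,0} = 2
G(7) = mex{2,2,1,1} = 0
G(8) = mex{0,3,2,0} = 1
G(9) = mex{1,2,3,1,0} = 4
G(10) = mex{4,0,2,2,1} = 3
G(11) = mex{3,1,0,3,0} = 2
G(12) = mex{2,4,1,2,1} = 0
G(13) = mex{0,3,4,0,2} = 1
G(14) = mex{1,2,3,1,3} = 0
G(15) = mex{0,0,2,4,2} = 1
G(16) = mex{1,1,0,3,0} = 2
G(17) = mex{2,0,1,2,1} = 3
G(18) = mex{3,1,0,0,4} = 2
G(19) = mex{2,2,1,1,3} = 0
G(20) = mex{0,3,2,0,2} = 1
G(21) = mex{1,2,3,1,0} = 4
G(22) = mex{4,0,2,2,1} = 3
G(23) = mex{3,1,0,3,0} = 2
G(24) = mex{2,4,1,2,1} = 0
G(25) = mex{0,3,4,0,2} = 1
G_B(25) = 1.
Combined Grundy value = 0 ⊕ 1 = 1.

1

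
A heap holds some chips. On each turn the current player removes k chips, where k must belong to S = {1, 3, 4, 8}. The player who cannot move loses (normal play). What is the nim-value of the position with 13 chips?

2

G(0) = 0
G(1) = mex{0} = 1
G(2) = mex{1} = 0
G(3) = mex{0,0} = 1
G(4) = mex{1,1,0} = 2
G(5) = mex{2,0,1} = 3
G(6) = mex{3,1,0} = 2
G(7) = mex{2,2,1} = 0
G(8) = mex{0,3,2,0} = 1
G(9) = mex{1,2,3,1} = 0
G(10) = mex{0,0,2,0} = 1
G(11) = mex{1,1,0,1} = 2
G(12) = mex{2,0,1,2} = 3
G(13) = mex{3,1,0,3} = 2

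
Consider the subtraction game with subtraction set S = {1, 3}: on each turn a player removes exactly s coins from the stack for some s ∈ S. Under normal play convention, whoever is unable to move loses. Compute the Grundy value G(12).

G(0) = 0
G(1) = mex{0} = 1
G(2) = mex{1} = 0
G(3) = mex{0,0} = 1
G(4) = mex{1,1} = 0
G(5) = mex{0,0} = 1
G(6) = mex{1,1} = 0
G(7) = mex{0,0} = 1
G(8) = mex{1,1} = 0
G(9) = mex{0,0} = 1
G(10) = mex{1,1} = 0
G(11) = mex{0,0} = 1
G(12) = mex{1,1} = 0

0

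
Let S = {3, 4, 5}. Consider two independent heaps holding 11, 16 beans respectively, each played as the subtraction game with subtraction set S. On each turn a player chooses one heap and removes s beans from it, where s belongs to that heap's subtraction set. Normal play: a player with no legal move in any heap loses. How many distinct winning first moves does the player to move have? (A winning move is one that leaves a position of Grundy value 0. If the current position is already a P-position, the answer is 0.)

4

All heaps use S = {3, 4, 5}:
n :  0  1  2  3  4  5  6  7  8  9 10 11 12 13 14 15 16
G :  0  0  0  1  1  1  2  2  0  0  0  1  1  1  2  2  0
Heap A: G(11) = 1.
Heap B: G(16) = 0.
Combined Grundy value = 1 ⊕ 0 = 1.
A winning move leaves total XOR = 0, i.e. changes one component's Grundy value g to g ⊕ X where X is the current total.
Heap A: need g' = 1⊕1 = 0. Options: 11−3→G=0, 11−4→G=2, 11−5→G=2. Hits: 1.
Heap B: need g' = 0⊕1 = 1. Options: 16−3→G=1, 16−4→G=1, 16−5→G=1. Hits: 3.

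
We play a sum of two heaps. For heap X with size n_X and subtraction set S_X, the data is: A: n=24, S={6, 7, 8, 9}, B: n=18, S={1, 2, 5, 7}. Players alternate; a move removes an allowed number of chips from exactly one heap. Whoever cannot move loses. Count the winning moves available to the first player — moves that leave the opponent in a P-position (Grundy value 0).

Heap A, S = {6, 7, 8, 9}:
n :  0  1  2  3  4  5  6  7  8  9 10 11 12 13 14 15 16 17 18 19 20 21 22 23 24
G :  0  0  0  0  0  0  1  1  1  1  1  1  2  2  2  0  0  0  0  0  0  1  1  1  1
G_A(24) = 1.
Heap B, S = {1, 2, 5, 7}:
n :  0  1  2  3  4  5  6  7  8  9 10 11 12 13 14 15 16 17 18
G :  0  1  2  0  1  2  0  1  2  0  1  2  0  1  2  0  1  2  0
G_B(18) = 0.
Combined Grundy value = 1 ⊕ 0 = 1.
A winning move leaves total XOR = 0, i.e. changes one component's Grundy value g to g ⊕ X where X is the current total.
Heap A: need g' = 1⊕1 = 0. Options: 24−6→G=0, 24−7→G=0, 24−8→G=0, 24−9→G=0. Hits: 4.
Heap B: need g' = 0⊕1 = 1. Options: 18−1→G=2, 18−2→G=1, 18−5→G=1, 18−7→G=2. Hits: 2.

6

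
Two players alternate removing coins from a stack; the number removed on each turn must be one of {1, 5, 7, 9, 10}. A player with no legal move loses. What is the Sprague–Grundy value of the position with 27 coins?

n :  0  1  2  3  4  5  6  7  8  9 10 11 12 13 14 15 16 17 18 19 20 21 22 23 24 25 26 27
G :  0  1  0  1  0  1  0  1  0  1  2  3  2  3  2  3  2  3  2  0  1  0  1  0  1  0  1  0

0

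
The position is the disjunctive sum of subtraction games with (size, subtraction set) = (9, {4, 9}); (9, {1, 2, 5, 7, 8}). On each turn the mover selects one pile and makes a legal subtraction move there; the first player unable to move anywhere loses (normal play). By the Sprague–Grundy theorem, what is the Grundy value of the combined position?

2

Pile A, S = {4, 9}:
G(0) = 0
G(1) = mex{} = 0
G(2) = mex{} = 0
G(3) = mex{} = 0
G(4) = mex{0} = 1
G(5) = mex{0} = 1
G(6) = mex{0} = 1
G(7) = mex{0} = 1
G(8) = mex{1} = 0
G(9) = mex{1,0} = 2
G_A(9) = 2.
Pile B, S = {1, 2, 5, 7, 8}:
n : 0 1 2 3 4 5 6 7 8 9
G : 0 1 2 0 1 2 0 1 2 0
G_B(9) = 0.
Combined Grundy value = 2 ⊕ 0 = 2.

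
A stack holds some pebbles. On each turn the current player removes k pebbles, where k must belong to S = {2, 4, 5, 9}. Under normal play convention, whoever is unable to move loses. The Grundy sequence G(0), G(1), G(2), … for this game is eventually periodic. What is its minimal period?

G(0) = 0
G(1) = mex{} = 0
G(2) = mex{0} = 1
G(3) = mex{0} = 1
G(4) = mex{1,0} = 2
G(5) = mex{1,0,0} = 2
G(6) = mex{2,1,0} = 3
G(7) = mex{2,1,1} = 0
G(8) = mex{3,2,1} = 0
G(9) = mex{0,2,2,0} = 1
G(10) = mex{0,3,2,0} = 1
G(11) = mex{1,0,3,1} = 2
G(12) = mex{1,0,0,1} = 2
G(13) = mex{2,1,0,2} = 3
G(14) = mex{2,1,1,2} = 0
G(15) = mex{3,2,1,3} = 0
G(16) = mex{0,2,2,0} = 1
G(17) = mex{0,3,2,0} = 1
G(n+7) = G(n) holds for n = 0,…,8 (a full window of length max(S) = 9), so the sequence is purely periodic with period 7.

7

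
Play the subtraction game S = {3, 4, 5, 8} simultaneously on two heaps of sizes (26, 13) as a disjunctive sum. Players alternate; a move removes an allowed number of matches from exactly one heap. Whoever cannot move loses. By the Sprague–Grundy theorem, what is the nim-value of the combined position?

All heaps use S = {3, 4, 5, 8}:
G(0) = 0
G(1) = mex{} = 0
G(2) = mex{} = 0
G(3) = mex{0} = 1
G(4) = mex{0,0} = 1
G(5) = mex{0,0,0} = 1
G(6) = mex{1,0,0} = 2
G(7) = mex{1,1,0} = 2
G(8) = mex{1,1,1,0} = 2
G(9) = mex{2,1,1,0} = 3
G(10) = mex{2,2,1,0} = 3
G(11) = mex{2,2,2,1} = 0
G(12) = mex{3,2,2,1} = 0
G(13) = mex{3,3,2,1} = 0
G(14) = mex{0,3,3,2} = 1
G(15) = mex{0,0,3,2} = 1
G(16) = mex{0,0,0,2} = 1
G(17) = mex{1,0,0,3} = 2
G(18) = mex{1,1,0,3} = 2
G(19) = mex{1,1,1,0} = 2
G(20) = mex{2,1,1,0} = 3
G(21) = mex{2,2,1,0} = 3
G(22) = mex{2,2,2,1} = 0
G(23) = mex{3,2,2,1} = 0
G(24) = mex{3,3,2,1} = 0
G(25) = mex{0,3,3,2} = 1
G(26) = mex{0,0,3,2} = 1
Heap A: G(26) = 1.
Heap B: G(13) = 0.
Combined Grundy value = 1 ⊕ 0 = 1.

1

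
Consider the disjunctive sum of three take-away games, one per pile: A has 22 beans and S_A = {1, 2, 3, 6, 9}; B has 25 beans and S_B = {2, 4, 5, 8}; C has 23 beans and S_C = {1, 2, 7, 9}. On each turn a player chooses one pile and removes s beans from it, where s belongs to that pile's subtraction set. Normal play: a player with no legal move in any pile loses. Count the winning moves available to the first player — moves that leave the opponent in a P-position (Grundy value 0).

3

Pile A, S = {1, 2, 3, 6, 9}:
G(0) = 0
G(1) = mex{0} = 1
G(2) = mex{1,0} = 2
G(3) = mex{2,1,0} = 3
G(4) = mex{3,2,1} = 0
G(5) = mex{0,3,2} = 1
G(6) = mex{1,0,3,0} = 2
G(7) = mex{2,1,0,1} = 3
G(8) = mex{3,2,1,2} = 0
G(9) = mex{0,3,2,3,0} = 1
G(10) = mex{1,0,3,0,1} = 2
G(11) = mex{2,1,0,1,2} = 3
G(12) = mex{3,2,1,2,3} = 0
G(13) = mex{0,3,2,3,0} = 1
G(14) = mex{1,0,3,0,1} = 2
G(15) = mex{2,1,0,1,2} = 3
G(16) = mex{3,2,1,2,3} = 0
G(17) = mex{0,3,2,3,0} = 1
G(18) = mex{1,0,3,0,1} = 2
G(19) = mex{2,1,0,1,2} = 3
G(20) = mex{3,2,1,2,3} = 0
G(21) = mex{0,3,2,3,0} = 1
G(22) = mex{1,0,3,0,1} = 2
G_A(22) = 2.
Pile B, S = {2, 4, 5, 8}:
n :  0  1  2  3  4  5  6  7  8  9 10 11 12 13 14 15 16 17 18 19 20 21 22 23 24 25
G :  0  0  1  1  2  2  3  0  4  1  0  2  1  0  2  1  0  2  1  0  2  1  0  2  1  0
G_B(25) = 0.
Pile C, S = {1, 2, 7, 9}:
n :  0  1  2  3  4  5  6  7  8  9 10 11 12 13 14 15 16 17 18 19 20 21 22 23
G :  0  1  2  0  1  2  0  1  2  3  4  0  1  2  0  1  2  0  1  2  3  4  0  1
G_C(23) = 1.
Combined Grundy value = 2 ⊕ 0 ⊕ 1 = 3.
A winning move leaves total XOR = 0, i.e. changes one component's Grundy value g to g ⊕ X where X is the current total.
Pile A: need g' = 2⊕3 = 1. Options: 22−1→G=1, 22−2→G=0, 22−3→G=3, 22−6→G=0, 22−9→G=1. Hits: 2.
Pile B: need g' = 0⊕3 = 3. Options: 25−2→G=2, 25−4→G=1, 25−5→G=2, 25−8→G=2. Hits: 0.
Pile C: need g' = 1⊕3 = 2. Options: 23−1→G=0, 23−2→G=4, 23−7→G=2, 23−9→G=0. Hits: 1.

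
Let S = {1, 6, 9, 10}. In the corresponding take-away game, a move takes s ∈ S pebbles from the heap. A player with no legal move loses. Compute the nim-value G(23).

G(0) = 0
G(1) = mex{0} = 1
G(2) = mex{1} = 0
G(3) = mex{0} = 1
G(4) = mex{1} = 0
G(5) = mex{0} = 1
G(6) = mex{1,0} = 2
G(7) = mex{2,1} = 0
G(8) = mex{0,0} = 1
G(9) = mex{1,1,0} = 2
G(10) = mex{2,0,1,0} = 3
G(11) = mex{3,1,0,1} = 2
G(12) = mex{2,2,1,0} = 3
G(13) = mex{3,0,0,1} = 2
G(14) = mex{2,1,1,0} = 3
G(15) = mex{3,2,2,1} = 0
G(16) = mex{0,3,0,2} = 1
G(17) = mex{1,2,1,0} = 3
G(18) = mex{3,3,2,1} = 0
G(19) = mex{0,2,3,2} = 1
G(20) = mex{1,3,2,3} = 0
G(21) = mex{0,0,3,2} = 1
G(22) = mex{1,1,2,3} = 0
G(23) = mex{0,3,3,2} = 1

1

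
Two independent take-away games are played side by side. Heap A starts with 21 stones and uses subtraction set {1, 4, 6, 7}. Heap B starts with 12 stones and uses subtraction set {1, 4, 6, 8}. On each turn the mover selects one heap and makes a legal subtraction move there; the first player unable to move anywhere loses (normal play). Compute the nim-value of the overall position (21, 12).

Heap A, S = {1, 4, 6, 7}:
G(0) = 0
G(1) = mex{0} = 1
G(2) = mex{1} = 0
G(3) = mex{0} = 1
G(4) = mex{1,0} = 2
G(5) = mex{2,1} = 0
G(6) = mex{0,0,0} = 1
G(7) = mex{1,1,1,0} = 2
G(8) = mex{2,2,0,1} = 3
G(9) = mex{3,0,1,0} = 2
G(10) = mex{2,1,2,1} = 0
G(11) = mex{0,2,0,2} = 1
G(12) = mex{1,3,1,0} = 2
G(13) = mex{2,2,2,1} = 0
G(14) = mex{0,0,3,2} = 1
G(15) = mex{1,1,2,3} = 0
G(16) = mex{0,2,0,2} = 1
G(17) = mex{1,0,1,0} = 2
G(18) = mex{2,1,2,1} = 0
G(19) = mex{0,0,0,2} = 1
G(20) = mex{1,1,1,0} = 2
G(21) = mex{2,2,0,1} = 3
G_A(21) = 3.
Heap B, S = {1, 4, 6, 8}:
G(0) = 0
G(1) = mex{0} = 1
G(2) = mex{1} = 0
G(3) = mex{0} = 1
G(4) = mex{1,0} = 2
G(5) = mex{2,1} = 0
G(6) = mex{0,0,0} = 1
G(7) = mex{1,1,1} = 0
G(8) = mex{0,2,0,0} = 1
G(9) = mex{1,0,1,1} = 2
G(10) = mex{2,1,2,0} = 3
G(11) = mex{3,0,0,1} = 2
G(12) = mex{2,1,1,2} = 0
G_B(12) = 0.
Combined Grundy value = 3 ⊕ 0 = 3.

3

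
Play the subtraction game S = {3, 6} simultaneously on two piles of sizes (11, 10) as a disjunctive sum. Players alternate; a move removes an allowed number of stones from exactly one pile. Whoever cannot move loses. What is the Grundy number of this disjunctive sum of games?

0

All piles use S = {3, 6}:
G(0) = 0
G(1) = mex{} = 0
G(2) = mex{} = 0
G(3) = mex{0} = 1
G(4) = mex{0} = 1
G(5) = mex{0} = 1
G(6) = mex{1,0} = 2
G(7) = mex{1,0} = 2
G(8) = mex{1,0} = 2
G(9) = mex{2,1} = 0
G(10) = mex{2,1} = 0
G(11) = mex{2,1} = 0
Pile A: G(11) = 0.
Pile B: G(10) = 0.
Combined Grundy value = 0 ⊕ 0 = 0.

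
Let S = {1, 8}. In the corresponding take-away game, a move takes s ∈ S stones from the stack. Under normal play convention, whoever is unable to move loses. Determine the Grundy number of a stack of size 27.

G(0) = 0
G(1) = mex{0} = 1
G(2) = mex{1} = 0
G(3) = mex{0} = 1
G(4) = mex{1} = 0
G(5) = mex{0} = 1
G(6) = mex{1} = 0
G(7) = mex{0} = 1
G(8) = mex{1,0} = 2
G(9) = mex{2,1} = 0
G(10) = mex{0,0} = 1
G(11) = mex{1,1} = 0
G(12) = mex{0,0} = 1
G(13) = mex{1,1} = 0
G(14) = mex{0,0} = 1
G(15) = mex{1,1} = 0
G(16) = mex{0,2} = 1
G(17) = mex{1,0} = 2
G(18) = mex{2,1} = 0
G(19) = mex{0,0} = 1
G(20) = mex{1,1} = 0
G(21) = mex{0,0} = 1
G(22) = mex{1,1} = 0
G(23) = mex{0,0} = 1
G(24) = mex{1,1} = 0
G(25) = mex{0,2} = 1
G(26) = mex{1,0} = 2
G(27) = mex{2,1} = 0

0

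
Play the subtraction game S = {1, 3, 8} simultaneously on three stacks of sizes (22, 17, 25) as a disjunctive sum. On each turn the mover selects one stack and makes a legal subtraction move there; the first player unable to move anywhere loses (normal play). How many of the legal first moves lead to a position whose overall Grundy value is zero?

All stacks use S = {1, 3, 8}:
n :  0  1  2  3  4  5  6  7  8  9 10 11 12 13 14 15 16 17 18 19 20 21 22 23 24 25
G :  0  1  0  1  0  1  0  1  2  3  2  0  1  0  1  0  1  0  1  2  3  2  0  1  0  1
Stack A: G(22) = 0.
Stack B: G(17) = 0.
Stack C: G(25) = 1.
Combined Grundy value = 0 ⊕ 0 ⊕ 1 = 1.
A winning move leaves total XOR = 0, i.e. changes one component's Grundy value g to g ⊕ X where X is the current total.
Stack A: need g' = 0⊕1 = 1. Options: 22−1→G=2, 22−3→G=2, 22−8→G=1. Hits: 1.
Stack B: need g' = 0⊕1 = 1. Options: 17−1→G=1, 17−3→G=1, 17−8→G=3. Hits: 2.
Stack C: need g' = 1⊕1 = 0. Options: 25−1→G=0, 25−3→G=0, 25−8→G=0. Hits: 3.

6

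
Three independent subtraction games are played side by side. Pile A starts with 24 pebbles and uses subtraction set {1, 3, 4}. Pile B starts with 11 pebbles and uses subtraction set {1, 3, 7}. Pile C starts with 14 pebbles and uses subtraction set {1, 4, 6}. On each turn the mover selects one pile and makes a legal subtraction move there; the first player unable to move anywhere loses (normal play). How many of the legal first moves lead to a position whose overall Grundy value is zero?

Pile A, S = {1, 3, 4}:
n :  0  1  2  3  4  5  6  7  8  9 10 11 12 13 14 15 16 17 18 19 20 21 22 23 24
G :  0  1  0  1  2  3  2  0  1  0  1  2  3  2  0  1  0  1  2  3  2  0  1  0  1
G_A(24) = 1.
Pile B, S = {1, 3, 7}:
G(0) = 0
G(1) = mex{0} = 1
G(2) = mex{1} = 0
G(3) = mex{0,0} = 1
G(4) = mex{1,1} = 0
G(5) = mex{0,0} = 1
G(6) = mex{1,1} = 0
G(7) = mex{0,0,0} = 1
G(8) = mex{1,1,1} = 0
G(9) = mex{0,0,0} = 1
G(10) = mex{1,1,1} = 0
G(11) = mex{0,0,0} = 1
G_B(11) = 1.
Pile C, S = {1, 4, 6}:
G(0) = 0
G(1) = mex{0} = 1
G(2) = mex{1} = 0
G(3) = mex{0} = 1
G(4) = mex{1,0} = 2
G(5) = mex{2,1} = 0
G(6) = mex{0,0,0} = 1
G(7) = mex{1,1,1} = 0
G(8) = mex{0,2,0} = 1
G(9) = mex{1,0,1} = 2
G(10) = mex{2,1,2} = 0
G(11) = mex{0,0,0} = 1
G(12) = mex{1,1,1} = 0
G(13) = mex{0,2,0} = 1
G(14) = mex{1,0,1} = 2
G_C(14) = 2.
Combined Grundy value = 1 ⊕ 1 ⊕ 2 = 2.
A winning move leaves total XOR = 0, i.e. changes one component's Grundy value g to g ⊕ X where X is the current total.
Pile A: need g' = 1⊕2 = 3. Options: 24−1→G=0, 24−3→G=0, 24−4→G=2. Hits: 0.
Pile B: need g' = 1⊕2 = 3. Options: 11−1→G=0, 11−3→G=0, 11−7→G=0. Hits: 0.
Pile C: need g' = 2⊕2 = 0. Options: 14−1→G=1, 14−4→G=0, 14−6→G=1. Hits: 1.

1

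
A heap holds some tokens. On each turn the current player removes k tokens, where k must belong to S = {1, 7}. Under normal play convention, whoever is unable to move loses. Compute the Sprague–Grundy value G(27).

1

n :  0  1  2  3  4  5  6  7  8  9 10 11 12 13 14 15 16 17 18 19 20 21 22 23 24 25 26 27
G :  0  1  0  1  0  1  0  1  0  1  0  1  0  1  0  1  0  1  0  1  0  1  0  1  0  1  0  1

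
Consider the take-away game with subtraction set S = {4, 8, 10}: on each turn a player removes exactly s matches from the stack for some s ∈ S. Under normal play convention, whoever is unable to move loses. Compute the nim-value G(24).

2

n :  0  1  2  3  4  5  6  7  8  9 10 11 12 13 14 15 16 17 18 19 20 21 22 23 24
G :  0  0  0  0  1  1  1  1  2  2  2  2  3  3  0  0  0  0  1  1  1  1  2  2  2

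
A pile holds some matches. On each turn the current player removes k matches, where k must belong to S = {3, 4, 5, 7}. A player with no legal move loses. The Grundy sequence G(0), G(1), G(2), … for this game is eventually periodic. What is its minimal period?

10

G(0) = 0
G(1) = mex{} = 0
G(2) = mex{} = 0
G(3) = mex{0} = 1
G(4) = mex{0,0} = 1
G(5) = mex{0,0,0} = 1
G(6) = mex{1,0,0} = 2
G(7) = mex{1,1,0,0} = 2
G(8) = mex{1,1,1,0} = 2
G(9) = mex{2,1,1,0} = 3
G(10) = mex{2,2,1,1} = 0
G(11) = mex{2,2,2,1} = 0
G(12) = mex{3,2,2,1} = 0
G(13) = mex{0,3,2,2} = 1
G(14) = mex{0,0,3,2} = 1
G(15) = mex{0,0,0,2} = 1
G(16) = mex{1,0,0,3} = 2
G(17) = mex{1,1,0,0} = 2
G(18) = mex{1,1,1,0} = 2
G(19) = mex{2,1,1,0} = 3
G(20) = mex{2,2,1,1} = 0
G(21) = mex{2,2,2,1} = 0
G(n+10) = G(n) holds for n = 0,…,6 (a full window of length max(S) = 7), so the sequence is purely periodic with period 10.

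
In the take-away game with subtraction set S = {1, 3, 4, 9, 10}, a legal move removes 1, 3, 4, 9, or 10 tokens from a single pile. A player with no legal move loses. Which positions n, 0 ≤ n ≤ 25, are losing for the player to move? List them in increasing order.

G(0) = 0
G(1) = mex{0} = 1
G(2) = mex{1} = 0
G(3) = mex{0,0} = 1
G(4) = mex{1,1,0} = 2
G(5) = mex{2,0,1} = 3
G(6) = mex{3,1,0} = 2
G(7) = mex{2,2,1} = 0
G(8) = mex{0,3,2} = 1
G(9) = mex{1,2,3,0} = 4
G(10) = mex{4,0,2,1,0} = 3
G(11) = mex{3,1,0,0,1} = 2
G(12) = mex{2,4,1,1,0} = 3
G(13) = mex{3,3,4,2,1} = 0
G(14) = mex{0,2,3,3,2} = 1
G(15) = mex{1,3,2,2,3} = 0
G(16) = mex{0,0,3,0,2} = 1
G(17) = mex{1,1,0,1,0} = 2
G(18) = mex{2,0,1,4,1} = 3
G(19) = mex{3,1,0,3,4} = 2
G(20) = mex{2,2,1,2,3} = 0
G(21) = mex{0,3,2,3,2} = 1
G(22) = mex{1,2,3,0,3} = 4
G(23) = mex{4,0,2,1,0} = 3
G(24) = mex{3,1,0,0,1} = 2
G(25) = mex{2,4,1,1,0} = 3
P-positions are exactly the n with G(n) = 0.

0, 2, 7, 13, 15, 20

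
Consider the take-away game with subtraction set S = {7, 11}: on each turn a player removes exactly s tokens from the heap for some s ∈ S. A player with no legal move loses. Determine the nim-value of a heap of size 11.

1

G(0) = 0
G(1) = mex{} = 0
G(2) = mex{} = 0
G(3) = mex{} = 0
G(4) = mex{} = 0
G(5) = mex{} = 0
G(6) = mex{} = 0
G(7) = mex{0} = 1
G(8) = mex{0} = 1
G(9) = mex{0} = 1
G(10) = mex{0} = 1
G(11) = mex{0,0} = 1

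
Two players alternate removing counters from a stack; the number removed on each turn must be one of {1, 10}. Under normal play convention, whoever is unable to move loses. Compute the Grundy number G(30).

0

G(0) = 0
G(1) = mex{0} = 1
G(2) = mex{1} = 0
G(3) = mex{0} = 1
G(4) = mex{1} = 0
G(5) = mex{0} = 1
G(6) = mex{1} = 0
G(7) = mex{0} = 1
G(8) = mex{1} = 0
G(9) = mex{0} = 1
G(10) = mex{1,0} = 2
G(11) = mex{2,1} = 0
G(12) = mex{0,0} = 1
G(13) = mex{1,1} = 0
G(14) = mex{0,0} = 1
G(15) = mex{1,1} = 0
G(16) = mex{0,0} = 1
G(17) = mex{1,1} = 0
G(18) = mex{0,0} = 1
G(19) = mex{1,1} = 0
G(20) = mex{0,2} = 1
G(21) = mex{1,0} = 2
G(22) = mex{2,1} = 0
G(23) = mex{0,0} = 1
G(24) = mex{1,1} = 0
G(25) = mex{0,0} = 1
G(26) = mex{1,1} = 0
G(27) = mex{0,0} = 1
G(28) = mex{1,1} = 0
G(29) = mex{0,0} = 1
G(30) = mex{1,1} = 0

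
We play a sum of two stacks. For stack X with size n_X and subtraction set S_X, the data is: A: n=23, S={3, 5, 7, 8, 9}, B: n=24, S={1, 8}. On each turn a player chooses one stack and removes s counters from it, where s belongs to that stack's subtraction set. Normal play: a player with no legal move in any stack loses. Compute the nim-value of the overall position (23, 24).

Stack A, S = {3, 5, 7, 8, 9}:
G(0) = 0
G(1) = mex{} = 0
G(2) = mex{} = 0
G(3) = mex{0} = 1
G(4) = mex{0} = 1
G(5) = mex{0,0} = 1
G(6) = mex{1,0} = 2
G(7) = mex{1,0,0} = 2
G(8) = mex{1,1,0,0} = 2
G(9) = mex{2,1,0,0,0} = 3
G(10) = mex{2,1,1,0,0} = 3
G(11) = mex{2,2,1,1,0} = 3
G(12) = mex{3,2,1,1,1} = 0
G(13) = mex{3,2,2,1,1} = 0
G(14) = mex{3,3,2,2,1} = 0
G(15) = mex{0,3,2,2,2} = 1
G(16) = mex{0,3,3,2,2} = 1
G(17) = mex{0,0,3,3,2} = 1
G(18) = mex{1,0,3,3,3} = 2
G(19) = mex{1,0,0,3,3} = 2
G(20) = mex{1,1,0,0,3} = 2
G(21) = mex{2,1,0,0,0} = 3
G(22) = mex{2,1,1,0,0} = 3
G(23) = mex{2,2,1,1,0} = 3
G_A(23) = 3.
Stack B, S = {1, 8}:
n :  0  1  2  3  4  5  6  7  8  9 10 11 12 13 14 15 16 17 18 19 20 21 22 23 24
G :  0  1  0  1  0  1  0  1  2  0  1  0  1  0  1  0  1  2  0  1  0  1  0  1  0
G_B(24) = 0.
Combined Grundy value = 3 ⊕ 0 = 3.

3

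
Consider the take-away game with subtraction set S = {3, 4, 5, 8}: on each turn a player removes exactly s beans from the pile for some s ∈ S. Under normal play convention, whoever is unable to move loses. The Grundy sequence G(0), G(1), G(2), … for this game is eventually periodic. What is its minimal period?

n :  0  1  2  3  4  5  6  7  8  9 10 11 12 13 14 15 16 17 18 19 20 21 22 23
G :  0  0  0  1  1  1  2  2  2  3  3  0  0  0  1  1  1  2  2  2  3  3  0  0
G(n+11) = G(n) holds for n = 0,…,7 (a full window of length max(S) = 8), so the sequence is purely periodic with period 11.

11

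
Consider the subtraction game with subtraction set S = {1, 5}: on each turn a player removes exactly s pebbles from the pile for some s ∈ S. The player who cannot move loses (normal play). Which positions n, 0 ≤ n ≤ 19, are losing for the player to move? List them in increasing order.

n :  0  1  2  3  4  5  6  7  8  9 10 11 12 13 14 15 16 17 18 19
G :  0  1  0  1  0  1  0  1  0  1  0  1  0  1  0  1  0  1  0  1
P-positions are exactly the n with G(n) = 0.

0, 2, 4, 6, 8, 10, 12, 14, 16, 18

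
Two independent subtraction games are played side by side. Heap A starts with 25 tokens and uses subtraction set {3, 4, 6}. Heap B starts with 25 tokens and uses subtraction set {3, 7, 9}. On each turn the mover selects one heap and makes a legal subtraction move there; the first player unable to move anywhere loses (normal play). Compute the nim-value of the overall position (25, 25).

3

Heap A, S = {3, 4, 6}:
G(0) = 0
G(1) = mex{} = 0
G(2) = mex{} = 0
G(3) = mex{0} = 1
G(4) = mex{0,0} = 1
G(5) = mex{0,0} = 1
G(6) = mex{1,0,0} = 2
G(7) = mex{1,1,0} = 2
G(8) = mex{1,1,0} = 2
G(9) = mex{2,1,1} = 0
G(10) = mex{2,2,1} = 0
G(11) = mex{2,2,1} = 0
G(12) = mex{0,2,2} = 1
G(13) = mex{0,0,2} = 1
G(14) = mex{0,0,2} = 1
G(15) = mex{1,0,0} = 2
G(16) = mex{1,1,0} = 2
G(17) = mex{1,1,0} = 2
G(18) = mex{2,1,1} = 0
G(19) = mex{2,2,1} = 0
G(20) = mex{2,2,1} = 0
G(21) = mex{0,2,2} = 1
G(22) = mex{0,0,2} = 1
G(23) = mex{0,0,2} = 1
G(24) = mex{1,0,0} = 2
G(25) = mex{1,1,0} = 2
G_A(25) = 2.
Heap B, S = {3, 7, 9}:
n :  0  1  2  3  4  5  6  7  8  9 10 11 12 13 14 15 16 17 18 19 20 21 22 23 24 25
G :  0  0  0  1  1  1  0  2  2  1  3  3  0  2  0  1  0  1  0  1  0  1  0  1  0  1
G_B(25) = 1.
Combined Grundy value = 2 ⊕ 1 = 3.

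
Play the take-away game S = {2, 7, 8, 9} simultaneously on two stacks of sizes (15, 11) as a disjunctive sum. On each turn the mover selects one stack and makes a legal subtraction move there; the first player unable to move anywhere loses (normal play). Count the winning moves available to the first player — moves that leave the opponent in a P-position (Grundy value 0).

1

All stacks use S = {2, 7, 8, 9}:
n :  0  1  2  3  4  5  6  7  8  9 10 11 12 13 14 15
G :  0  0  1  1  0  0  1  1  2  2  3  3  2  2  3  0
Stack A: G(15) = 0.
Stack B: G(11) = 3.
Combined Grundy value = 0 ⊕ 3 = 3.
A winning move leaves total XOR = 0, i.e. changes one component's Grundy value g to g ⊕ X where X is the current total.
Stack A: need g' = 0⊕3 = 3. Options: 15−2→G=2, 15−7→G=2, 15−8→G=1, 15−9→G=1. Hits: 0.
Stack B: need g' = 3⊕3 = 0. Options: 11−2→G=2, 11−7→G=0, 11−8→G=1, 11−9→G=1. Hits: 1.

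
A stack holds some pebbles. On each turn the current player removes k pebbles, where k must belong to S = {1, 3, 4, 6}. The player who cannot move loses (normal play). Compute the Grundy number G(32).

G(0) = 0
G(1) = mex{0} = 1
G(2) = mex{1} = 0
G(3) = mex{0,0} = 1
G(4) = mex{1,1,0} = 2
G(5) = mex{2,0,1} = 3
G(6) = mex{3,1,0,0} = 2
G(7) = mex{2,2,1,1} = 0
G(8) = mex{0,3,2,0} = 1
G(9) = mex{1,2,3,1} = 0
G(10) = mex{0,0,2,2} = 1
G(11) = mex{1,1,0,3} = 2
G(12) = mex{2,0,1,2} = 3
G(13) = mex{3,1,0,0} = 2
G(14) = mex{2,2,1,1} = 0
G(15) = mex{0,3,2,0} = 1
G(16) = mex{1,2,3,1} = 0
G(17) = mex{0,0,2,2} = 1
G(18) = mex{1,1,0,3} = 2
G(19) = mex{2,0,1,2} = 3
G(20) = mex{3,1,0,0} = 2
G(21) = mex{2,2,1,1} = 0
G(22) = mex{0,3,2,0} = 1
G(23) = mex{1,2,3,1} = 0
G(24) = mex{0,0,2,2} = 1
G(25) = mex{1,1,0,3} = 2
G(26) = mex{2,0,1,2} = 3
G(27) = mex{3,1,0,0} = 2
G(28) = mex{2,2,1,1} = 0
G(29) = mex{0,3,2,0} = 1
G(30) = mex{1,2,3,1} = 0
G(31) = mex{0,0,2,2} = 1
G(32) = mex{1,1,0,3} = 2

2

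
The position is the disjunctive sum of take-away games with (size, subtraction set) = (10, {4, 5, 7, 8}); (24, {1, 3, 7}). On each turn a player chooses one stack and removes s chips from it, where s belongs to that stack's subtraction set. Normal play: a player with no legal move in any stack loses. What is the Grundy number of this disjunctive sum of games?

2

Stack A, S = {4, 5, 7, 8}:
n :  0  1  2  3  4  5  6  7  8  9 10
G :  0  0  0  0  1  1  1  1  2  2  2
G_A(10) = 2.
Stack B, S = {1, 3, 7}:
n :  0  1  2  3  4  5  6  7  8  9 10 11 12 13 14 15 16 17 18 19 20 21 22 23 24
G :  0  1  0  1  0  1  0  1  0  1  0  1  0  1  0  1  0  1  0  1  0  1  0  1  0
G_B(24) = 0.
Combined Grundy value = 2 ⊕ 0 = 2.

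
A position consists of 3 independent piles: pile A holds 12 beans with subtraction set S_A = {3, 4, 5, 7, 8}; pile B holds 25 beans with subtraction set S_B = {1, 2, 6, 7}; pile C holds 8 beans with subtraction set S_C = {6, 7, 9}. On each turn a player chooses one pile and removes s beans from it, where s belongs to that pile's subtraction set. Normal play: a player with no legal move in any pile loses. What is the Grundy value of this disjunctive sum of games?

0

Pile A, S = {3, 4, 5, 7, 8}:
n :  0  1  2  3  4  5  6  7  8  9 10 11 12
G :  0  0  0  1  1  1  2  2  2  3  3  0  0
G_A(12) = 0.
Pile B, S = {1, 2, 6, 7}:
n :  0  1  2  3  4  5  6  7  8  9 10 11 12 13 14 15 16 17 18 19 20 21 22 23 24 25
G :  0  1  2  0  1  2  3  4  0  1  2  0  1  2  3  4  0  1  2  0  1  2  3  4  0  1
G_B(25) = 1.
Pile C, S = {6, 7, 9}:
n : 0 1 2 3 4 5 6 7 8
G : 0 0 0 0 0 0 1 1 1
G_C(8) = 1.
Combined Grundy value = 0 ⊕ 1 ⊕ 1 = 0.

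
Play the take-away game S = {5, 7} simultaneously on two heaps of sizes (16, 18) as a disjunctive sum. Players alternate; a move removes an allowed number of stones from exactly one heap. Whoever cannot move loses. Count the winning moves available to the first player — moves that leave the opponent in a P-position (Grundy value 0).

All heaps use S = {5, 7}:
G(0) = 0
G(1) = mex{} = 0
G(2) = mex{} = 0
G(3) = mex{} = 0
G(4) = mex{} = 0
G(5) = mex{0} = 1
G(6) = mex{0} = 1
G(7) = mex{0,0} = 1
G(8) = mex{0,0} = 1
G(9) = mex{0,0} = 1
G(10) = mex{1,0} = 2
G(11) = mex{1,0} = 2
G(12) = mex{1,1} = 0
G(13) = mex{1,1} = 0
G(14) = mex{1,1} = 0
G(15) = mex{2,1} = 0
G(16) = mex{2,1} = 0
G(17) = mex{0,2} = 1
G(18) = mex{0,2} = 1
Heap A: G(16) = 0.
Heap B: G(18) = 1.
Combined Grundy value = 0 ⊕ 1 = 1.
A winning move leaves total XOR = 0, i.e. changes one component's Grundy value g to g ⊕ X where X is the current total.
Heap A: need g' = 0⊕1 = 1. Options: 16−5→G=2, 16−7→G=1. Hits: 1.
Heap B: need g' = 1⊕1 = 0. Options: 18−5→G=0, 18−7→G=2. Hits: 1.

2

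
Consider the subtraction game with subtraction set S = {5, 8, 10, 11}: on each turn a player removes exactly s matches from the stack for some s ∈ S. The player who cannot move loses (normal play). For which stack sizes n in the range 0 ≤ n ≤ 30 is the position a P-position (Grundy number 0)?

n :  0  1  2  3  4  5  6  7  8  9 10 11 12 13 14 15 16 17 18 19 20 21 22 23 24 25 26 27 28 29 30
G :  0  0  0  0  0  1  1  1  1  1  2  2  2  2  2  3  0  0  0  0  0  1  1  1  1  1  2  2  2  2  2
P-positions are exactly the n with G(n) = 0.

0, 1, 2, 3, 4, 16, 17, 18, 19, 20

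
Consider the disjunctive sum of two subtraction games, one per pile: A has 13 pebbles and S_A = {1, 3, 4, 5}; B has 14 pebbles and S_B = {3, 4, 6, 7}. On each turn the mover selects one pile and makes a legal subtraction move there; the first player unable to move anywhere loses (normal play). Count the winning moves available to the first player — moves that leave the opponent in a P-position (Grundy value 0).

Pile A, S = {1, 3, 4, 5}:
n :  0  1  2  3  4  5  6  7  8  9 10 11 12 13
G :  0  1  0  1  2  3  2  3  0  1  0  1  2  3
G_A(13) = 3.
Pile B, S = {3, 4, 6, 7}:
G(0) = 0
G(1) = mex{} = 0
G(2) = mex{} = 0
G(3) = mex{0} = 1
G(4) = mex{0,0} = 1
G(5) = mex{0,0} = 1
G(6) = mex{1,0,0} = 2
G(7) = mex{1,1,0,0} = 2
G(8) = mex{1,1,0,0} = 2
G(9) = mex{2,1,1,0} = 3
G(10) = mex{2,2,1,1} = 0
G(11) = mex{2,2,1,1} = 0
G(12) = mex{3,2,2,1} = 0
G(13) = mex{0,3,2,2} = 1
G(14) = mex{0,0,2,2} = 1
G_B(14) = 1.
Combined Grundy value = 3 ⊕ 1 = 2.
A winning move leaves total XOR = 0, i.e. changes one component's Grundy value g to g ⊕ X where X is the current total.
Pile A: need g' = 3⊕2 = 1. Options: 13−1→G=2, 13−3→G=0, 13−4→G=1, 13−5→G=0. Hits: 1.
Pile B: need g' = 1⊕2 = 3. Options: 14−3→G=0, 14−4→G=0, 14−6→G=2, 14−7→G=2. Hits: 0.

1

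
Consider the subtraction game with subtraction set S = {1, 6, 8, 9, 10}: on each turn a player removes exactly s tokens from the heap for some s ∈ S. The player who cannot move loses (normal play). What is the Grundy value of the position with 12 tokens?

G(0) = 0
G(1) = mex{0} = 1
G(2) = mex{1} = 0
G(3) = mex{0} = 1
G(4) = mex{1} = 0
G(5) = mex{0} = 1
G(6) = mex{1,0} = 2
G(7) = mex{2,1} = 0
G(8) = mex{0,0,0} = 1
G(9) = mex{1,1,1,0} = 2
G(10) = mex{2,0,0,1,0} = 3
G(11) = mex{3,1,1,0,1} = 2
G(12) = mex{2,2,0,1,0} = 3

3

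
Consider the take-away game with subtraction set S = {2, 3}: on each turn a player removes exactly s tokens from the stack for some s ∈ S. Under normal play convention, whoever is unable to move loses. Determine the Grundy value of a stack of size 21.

G(0) = 0
G(1) = mex{} = 0
G(2) = mex{0} = 1
G(3) = mex{0,0} = 1
G(4) = mex{1,0} = 2
G(5) = mex{1,1} = 0
G(6) = mex{2,1} = 0
G(7) = mex{0,2} = 1
G(8) = mex{0,0} = 1
G(9) = mex{1,0} = 2
G(10) = mex{1,1} = 0
G(11) = mex{2,1} = 0
G(12) = mex{0,2} = 1
G(13) = mex{0,0} = 1
G(14) = mex{1,0} = 2
G(15) = mex{1,1} = 0
G(16) = mex{2,1} = 0
G(17) = mex{0,2} = 1
G(18) = mex{0,0} = 1
G(19) = mex{1,0} = 2
G(20) = mex{1,1} = 0
G(21) = mex{2,1} = 0

0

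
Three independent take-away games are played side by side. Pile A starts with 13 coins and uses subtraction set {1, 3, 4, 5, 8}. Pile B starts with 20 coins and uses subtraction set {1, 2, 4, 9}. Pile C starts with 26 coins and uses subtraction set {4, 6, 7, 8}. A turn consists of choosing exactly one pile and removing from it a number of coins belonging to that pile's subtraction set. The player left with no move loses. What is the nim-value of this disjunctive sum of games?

1

Pile A, S = {1, 3, 4, 5, 8}:
n :  0  1  2  3  4  5  6  7  8  9 10 11 12 13
G :  0  1  0  1  2  3  2  3  4  0  1  0  1  2
G_A(13) = 2.
Pile B, S = {1, 2, 4, 9}:
G(0) = 0
G(1) = mex{0} = 1
G(2) = mex{1,0} = 2
G(3) = mex{2,1} = 0
G(4) = mex{0,2,0} = 1
G(5) = mex{1,0,1} = 2
G(6) = mex{2,1,2} = 0
G(7) = mex{0,2,0} = 1
G(8) = mex{1,0,1} = 2
G(9) = mex{2,1,2,0} = 3
G(10) = mex{3,2,0,1} = 4
G(11) = mex{4,3,1,2} = 0
G(12) = mex{0,4,2,0} = 1
G(13) = mex{1,0,3,1} = 2
G(14) = mex{2,1,4,2} = 0
G(15) = mex{0,2,0,0} = 1
G(16) = mex{1,0,1,1} = 2
G(17) = mex{2,1,2,2} = 0
G(18) = mex{0,2,0,3} = 1
G(19) = mex{1,0,1,4} = 2
G(20) = mex{2,1,2,0} = 3
G_B(20) = 3.
Pile C, S = {4, 6, 7, 8}:
n :  0  1  2  3  4  5  6  7  8  9 10 11 12 13 14 15 16 17 18 19 20 21 22 23 24 25 26
G :  0  0  0  0  1  1  1  1  2  2  2  2  0  0  0  0  1  1  1  1  2  2  2  2  0  0  0
G_C(26) = 0.
Combined Grundy value = 2 ⊕ 3 ⊕ 0 = 1.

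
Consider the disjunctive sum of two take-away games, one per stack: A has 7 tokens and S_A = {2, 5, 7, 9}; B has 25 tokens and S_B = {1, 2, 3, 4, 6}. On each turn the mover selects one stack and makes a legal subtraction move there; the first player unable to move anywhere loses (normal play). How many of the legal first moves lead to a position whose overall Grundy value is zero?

Stack A, S = {2, 5, 7, 9}:
n : 0 1 2 3 4 5 6 7
G : 0 0 1 1 0 2 1 3
G_A(7) = 3.
Stack B, S = {1, 2, 3, 4, 6}:
G(0) = 0
G(1) = mex{0} = 1
G(2) = mex{1,0} = 2
G(3) = mex{2,1,0} = 3
G(4) = mex{3,2,1,0} = 4
G(5) = mex{4,3,2,1} = 0
G(6) = mex{0,4,3,2,0} = 1
G(7) = mex{1,0,4,3,1} = 2
G(8) = mex{2,1,0,4,2} = 3
G(9) = mex{3,2,1,0,3} = 4
G(10) = mex{4,3,2,1,4} = 0
G(11) = mex{0,4,3,2,0} = 1
G(12) = mex{1,0,4,3,1} = 2
G(13) = mex{2,1,0,4,2} = 3
G(14) = mex{3,2,1,0,3} = 4
G(15) = mex{4,3,2,1,4} = 0
G(16) = mex{0,4,3,2,0} = 1
G(17) = mex{1,0,4,3,1} = 2
G(18) = mex{2,1,0,4,2} = 3
G(19) = mex{3,2,1,0,3} = 4
G(20) = mex{4,3,2,1,4} = 0
G(21) = mex{0,4,3,2,0} = 1
G(22) = mex{1,0,4,3,1} = 2
G(23) = mex{2,1,0,4,2} = 3
G(24) = mex{3,2,1,0,3} = 4
G(25) = mex{4,3,2,1,4} = 0
G_B(25) = 0.
Combined Grundy value = 3 ⊕ 0 = 3.
A winning move leaves total XOR = 0, i.e. changes one component's Grundy value g to g ⊕ X where X is the current total.
Stack A: need g' = 3⊕3 = 0. Options: 7−2→G=2, 7−5→G=1, 7−7→G=0. Hits: 1.
Stack B: need g' = 0⊕3 = 3. Options: 25−1→G=4, 25−2→G=3, 25−3→G=2, 25−4→G=1, 25−6→G=4. Hits: 1.

2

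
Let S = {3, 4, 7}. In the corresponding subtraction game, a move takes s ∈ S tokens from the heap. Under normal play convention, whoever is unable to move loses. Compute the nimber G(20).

0

G(0) = 0
G(1) = mex{} = 0
G(2) = mex{} = 0
G(3) = mex{0} = 1
G(4) = mex{0,0} = 1
G(5) = mex{0,0} = 1
G(6) = mex{1,0} = 2
G(7) = mex{1,1,0} = 2
G(8) = mex{1,1,0} = 2
G(9) = mex{2,1,0} = 3
G(10) = mex{2,2,1} = 0
G(11) = mex{2,2,1} = 0
G(12) = mex{3,2,1} = 0
G(13) = mex{0,3,2} = 1
G(14) = mex{0,0,2} = 1
G(15) = mex{0,0,2} = 1
G(16) = mex{1,0,3} = 2
G(17) = mex{1,1,0} = 2
G(18) = mex{1,1,0} = 2
G(19) = mex{2,1,0} = 3
G(20) = mex{2,2,1} = 0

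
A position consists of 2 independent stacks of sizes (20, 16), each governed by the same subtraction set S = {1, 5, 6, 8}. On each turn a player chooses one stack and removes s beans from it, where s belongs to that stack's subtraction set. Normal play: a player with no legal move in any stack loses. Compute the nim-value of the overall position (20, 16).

2

All stacks use S = {1, 5, 6, 8}:
G(0) = 0
G(1) = mex{0} = 1
G(2) = mex{1} = 0
G(3) = mex{0} = 1
G(4) = mex{1} = 0
G(5) = mex{0,0} = 1
G(6) = mex{1,1,0} = 2
G(7) = mex{2,0,1} = 3
G(8) = mex{3,1,0,0} = 2
G(9) = mex{2,0,1,1} = 3
G(10) = mex{3,1,0,0} = 2
G(11) = mex{2,2,1,1} = 0
G(12) = mex{0,3,2,0} = 1
G(13) = mex{1,2,3,1} = 0
G(14) = mex{0,3,2,2} = 1
G(15) = mex{1,2,3,3} = 0
G(16) = mex{0,0,2,2} = 1
G(17) = mex{1,1,0,3} = 2
G(18) = mex{2,0,1,2} = 3
G(19) = mex{3,1,0,0} = 2
G(20) = mex{2,0,1,1} = 3
Stack A: G(20) = 3.
Stack B: G(16) = 1.
Combined Grundy value = 3 ⊕ 1 = 2.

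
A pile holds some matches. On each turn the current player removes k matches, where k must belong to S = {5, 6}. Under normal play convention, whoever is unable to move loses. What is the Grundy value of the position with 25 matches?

0

G(0) = 0
G(1) = mex{} = 0
G(2) = mex{} = 0
G(3) = mex{} = 0
G(4) = mex{} = 0
G(5) = mex{0} = 1
G(6) = mex{0,0} = 1
G(7) = mex{0,0} = 1
G(8) = mex{0,0} = 1
G(9) = mex{0,0} = 1
G(10) = mex{1,0} = 2
G(11) = mex{1,1} = 0
G(12) = mex{1,1} = 0
G(13) = mex{1,1} = 0
G(14) = mex{1,1} = 0
G(15) = mex{2,1} = 0
G(16) = mex{0,2} = 1
G(17) = mex{0,0} = 1
G(18) = mex{0,0} = 1
G(19) = mex{0,0} = 1
G(20) = mex{0,0} = 1
G(21) = mex{1,0} = 2
G(22) = mex{1,1} = 0
G(23) = mex{1,1} = 0
G(24) = mex{1,1} = 0
G(25) = mex{1,1} = 0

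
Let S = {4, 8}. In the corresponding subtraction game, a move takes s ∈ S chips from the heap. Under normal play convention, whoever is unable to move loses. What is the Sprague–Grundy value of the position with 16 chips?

1

G(0) = 0
G(1) = mex{} = 0
G(2) = mex{} = 0
G(3) = mex{} = 0
G(4) = mex{0} = 1
G(5) = mex{0} = 1
G(6) = mex{0} = 1
G(7) = mex{0} = 1
G(8) = mex{1,0} = 2
G(9) = mex{1,0} = 2
G(10) = mex{1,0} = 2
G(11) = mex{1,0} = 2
G(12) = mex{2,1} = 0
G(13) = mex{2,1} = 0
G(14) = mex{2,1} = 0
G(15) = mex{2,1} = 0
G(16) = mex{0,2} = 1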